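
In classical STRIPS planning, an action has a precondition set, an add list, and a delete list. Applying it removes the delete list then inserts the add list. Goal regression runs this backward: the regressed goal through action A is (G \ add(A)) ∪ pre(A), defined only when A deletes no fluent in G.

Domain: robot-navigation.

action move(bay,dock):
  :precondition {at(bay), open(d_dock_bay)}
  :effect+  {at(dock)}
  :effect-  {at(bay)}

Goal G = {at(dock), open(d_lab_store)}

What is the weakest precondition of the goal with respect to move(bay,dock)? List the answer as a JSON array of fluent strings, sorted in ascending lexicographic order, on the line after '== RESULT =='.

Compute (G \ add) ∪ pre:
  G ∩ del = {}  (empty — regression defined)
  G \ add = {at(dock), open(d_lab_store)} \ {at(dock)} = {open(d_lab_store)}
  ∪ pre   = {open(d_lab_store)} ∪ {at(bay), open(d_dock_bay)}
          = {at(bay), open(d_dock_bay), open(d_lab_store)}

== RESULT ==
["at(bay)", "open(d_dock_bay)", "open(d_lab_store)"]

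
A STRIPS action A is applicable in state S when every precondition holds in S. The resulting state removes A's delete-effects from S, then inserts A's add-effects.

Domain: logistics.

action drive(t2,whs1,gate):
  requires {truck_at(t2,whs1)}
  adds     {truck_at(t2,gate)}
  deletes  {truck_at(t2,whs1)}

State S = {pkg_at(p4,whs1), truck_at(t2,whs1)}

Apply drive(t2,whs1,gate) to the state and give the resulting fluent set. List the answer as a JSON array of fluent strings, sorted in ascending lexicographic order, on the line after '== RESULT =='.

Compute (S \ del) ∪ add:
  pre ⊆ S: {truck_at(t2,whs1)} ⊆ S  — applicable
  S \ del = {pkg_at(p4,whs1)}
  ∪ add   = {pkg_at(p4,whs1), truck_at(t2,gate)}

== RESULT ==
["pkg_at(p4,whs1)", "truck_at(t2,gate)"]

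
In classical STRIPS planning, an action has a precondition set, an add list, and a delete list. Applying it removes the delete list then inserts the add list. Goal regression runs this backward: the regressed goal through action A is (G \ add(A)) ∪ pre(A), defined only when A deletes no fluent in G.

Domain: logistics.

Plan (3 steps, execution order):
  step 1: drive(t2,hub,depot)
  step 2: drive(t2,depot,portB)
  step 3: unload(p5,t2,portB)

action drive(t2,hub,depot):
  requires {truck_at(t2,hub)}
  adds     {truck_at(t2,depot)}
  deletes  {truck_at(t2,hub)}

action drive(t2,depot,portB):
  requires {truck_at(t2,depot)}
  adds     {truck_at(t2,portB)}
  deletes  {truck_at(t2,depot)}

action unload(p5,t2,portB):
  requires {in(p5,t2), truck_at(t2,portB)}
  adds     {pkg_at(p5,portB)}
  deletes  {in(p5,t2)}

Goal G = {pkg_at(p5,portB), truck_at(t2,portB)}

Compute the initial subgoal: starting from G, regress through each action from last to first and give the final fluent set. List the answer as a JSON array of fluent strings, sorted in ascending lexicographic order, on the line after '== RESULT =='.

Regress step by step:
  through step 3 (unload(p5,t2,portB)): drop {pkg_at(p5,portB)}, keep {truck_at(t2,portB)}, require {in(p5,t2), truck_at(t2,portB)}
    → {in(p5,t2), truck_at(t2,portB)}
  through step 2 (drive(t2,depot,portB)): drop {truck_at(t2,portB)}, keep {in(p5,t2)}, require {truck_at(t2,depot)}
    → {in(p5,t2), truck_at(t2,depot)}
  through step 1 (drive(t2,hub,depot)): drop {truck_at(t2,depot)}, keep {in(p5,t2)}, require {truck_at(t2,hub)}
    → {in(p5,t2), truck_at(t2,hub)}

== RESULT ==
["in(p5,t2)", "truck_at(t2,hub)"]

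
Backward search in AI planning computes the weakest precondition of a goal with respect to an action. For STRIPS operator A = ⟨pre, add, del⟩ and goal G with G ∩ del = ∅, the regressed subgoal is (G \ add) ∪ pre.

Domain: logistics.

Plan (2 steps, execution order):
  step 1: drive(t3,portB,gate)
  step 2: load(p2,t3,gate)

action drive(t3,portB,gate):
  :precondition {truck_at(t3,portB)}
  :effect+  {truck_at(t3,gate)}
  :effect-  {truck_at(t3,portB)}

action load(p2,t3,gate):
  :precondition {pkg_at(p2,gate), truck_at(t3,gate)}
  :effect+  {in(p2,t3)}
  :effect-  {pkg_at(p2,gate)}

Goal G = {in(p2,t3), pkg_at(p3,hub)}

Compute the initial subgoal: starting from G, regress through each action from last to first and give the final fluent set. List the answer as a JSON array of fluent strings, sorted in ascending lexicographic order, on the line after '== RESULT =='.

Regress step by step:
  through step 2 (load(p2,t3,gate)): drop {in(p2,t3)}, keep {pkg_at(p3,hub)}, require {pkg_at(p2,gate), truck_at(t3,gate)}
    → {pkg_at(p2,gate), pkg_at(p3,hub), truck_at(t3,gate)}
  through step 1 (drive(t3,portB,gate)): drop {truck_at(t3,gate)}, keep {pkg_at(p2,gate), pkg_at(p3,hub)}, require {truck_at(t3,portB)}
    → {pkg_at(p2,gate), pkg_at(p3,hub), truck_at(t3,portB)}

== RESULT ==
["pkg_at(p2,gate)", "pkg_at(p3,hub)", "truck_at(t3,portB)"]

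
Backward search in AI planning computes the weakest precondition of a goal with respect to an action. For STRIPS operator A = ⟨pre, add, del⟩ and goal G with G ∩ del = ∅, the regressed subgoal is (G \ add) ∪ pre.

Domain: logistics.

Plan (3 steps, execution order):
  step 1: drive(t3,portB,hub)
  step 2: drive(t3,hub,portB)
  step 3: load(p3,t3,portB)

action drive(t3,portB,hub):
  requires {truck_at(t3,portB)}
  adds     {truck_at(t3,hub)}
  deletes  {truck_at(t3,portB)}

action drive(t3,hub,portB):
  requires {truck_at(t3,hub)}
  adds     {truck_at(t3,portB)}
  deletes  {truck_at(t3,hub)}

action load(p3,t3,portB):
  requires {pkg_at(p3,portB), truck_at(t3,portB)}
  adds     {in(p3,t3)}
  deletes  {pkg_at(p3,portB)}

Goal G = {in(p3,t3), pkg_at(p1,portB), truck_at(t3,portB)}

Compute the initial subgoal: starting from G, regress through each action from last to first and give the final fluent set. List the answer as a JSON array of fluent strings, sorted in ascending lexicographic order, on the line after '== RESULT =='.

Regress step by step:
  through step 3 (load(p3,t3,portB)): drop {in(p3,t3)}, keep {pkg_at(p1,portB), truck_at(t3,portB)}, require {pkg_at(p3,portB), truck_at(t3,portB)}
    → {pkg_at(p1,portB), pkg_at(p3,portB), truck_at(t3,portB)}
  through step 2 (drive(t3,hub,portB)): drop {truck_at(t3,portB)}, keep {pkg_at(p1,portB), pkg_at(p3,portB)}, require {truck_at(t3,hub)}
    → {pkg_at(p1,portB), pkg_at(p3,portB), truck_at(t3,hub)}
  through step 1 (drive(t3,portB,hub)): drop {truck_at(t3,hub)}, keep {pkg_at(p1,portB), pkg_at(p3,portB)}, require {truck_at(t3,portB)}
    → {pkg_at(p1,portB), pkg_at(p3,portB), truck_at(t3,portB)}

== RESULT ==
["pkg_at(p1,portB)", "pkg_at(p3,portB)", "truck_at(t3,portB)"]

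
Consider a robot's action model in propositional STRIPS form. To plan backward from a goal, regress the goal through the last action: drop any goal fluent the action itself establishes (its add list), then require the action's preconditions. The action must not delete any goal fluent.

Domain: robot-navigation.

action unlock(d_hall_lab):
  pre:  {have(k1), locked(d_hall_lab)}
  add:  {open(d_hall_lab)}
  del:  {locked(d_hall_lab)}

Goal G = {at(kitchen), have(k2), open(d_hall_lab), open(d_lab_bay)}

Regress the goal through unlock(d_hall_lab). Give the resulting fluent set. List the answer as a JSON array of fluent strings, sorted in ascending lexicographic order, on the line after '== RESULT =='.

Compute (G \ add) ∪ pre:
  G ∩ del = {}  (empty — regression defined)
  G \ add = {at(kitchen), have(k2), open(d_hall_lab), open(d_lab_bay)} \ {open(d_hall_lab)} = {at(kitchen), have(k2), open(d_lab_bay)}
  ∪ pre   = {at(kitchen), have(k2), open(d_lab_bay)} ∪ {have(k1), locked(d_hall_lab)}
          = {at(kitchen), have(k1), have(k2), locked(d_hall_lab), open(d_lab_bay)}

== RESULT ==
["at(kitchen)", "have(k1)", "have(k2)", "locked(d_hall_lab)", "open(d_lab_bay)"]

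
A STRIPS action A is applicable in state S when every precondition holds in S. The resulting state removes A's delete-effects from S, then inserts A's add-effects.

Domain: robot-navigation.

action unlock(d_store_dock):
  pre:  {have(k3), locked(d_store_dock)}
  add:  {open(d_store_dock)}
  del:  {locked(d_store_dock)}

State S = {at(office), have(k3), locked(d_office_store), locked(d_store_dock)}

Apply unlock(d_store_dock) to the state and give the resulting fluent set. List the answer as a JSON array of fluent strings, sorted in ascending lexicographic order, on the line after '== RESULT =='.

Progress:
  pre ⊆ S: {have(k3), locked(d_store_dock)} ⊆ S  — applicable
  S \ del = {at(office), have(k3), locked(d_office_store)}
  ∪ add   = {at(office), have(k3), locked(d_office_store), open(d_store_dock)}

== RESULT ==
["at(office)", "have(k3)", "locked(d_office_store)", "open(d_store_dock)"]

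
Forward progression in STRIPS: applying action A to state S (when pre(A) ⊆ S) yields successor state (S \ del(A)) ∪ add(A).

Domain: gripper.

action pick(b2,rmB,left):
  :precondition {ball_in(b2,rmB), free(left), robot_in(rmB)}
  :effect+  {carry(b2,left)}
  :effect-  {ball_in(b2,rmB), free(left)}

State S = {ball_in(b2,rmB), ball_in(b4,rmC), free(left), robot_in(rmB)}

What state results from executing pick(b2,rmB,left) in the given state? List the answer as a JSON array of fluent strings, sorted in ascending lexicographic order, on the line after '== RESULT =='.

Progress:
  pre ⊆ S: {ball_in(b2,rmB), free(left), robot_in(rmB)} ⊆ S  — applicable
  S \ del = {ball_in(b4,rmC), robot_in(rmB)}
  ∪ add   = {ball_in(b4,rmC), carry(b2,left), robot_in(rmB)}

== RESULT ==
["ball_in(b4,rmC)", "carry(b2,left)", "robot_in(rmB)"]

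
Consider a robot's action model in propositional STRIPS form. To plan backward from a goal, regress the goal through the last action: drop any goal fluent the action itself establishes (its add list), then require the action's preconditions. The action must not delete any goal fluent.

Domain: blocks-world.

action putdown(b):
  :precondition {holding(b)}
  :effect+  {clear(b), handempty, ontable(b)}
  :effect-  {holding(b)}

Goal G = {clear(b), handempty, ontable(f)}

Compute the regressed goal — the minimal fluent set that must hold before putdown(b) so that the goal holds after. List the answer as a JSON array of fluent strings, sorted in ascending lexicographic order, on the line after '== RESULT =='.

Compute (G \ add) ∪ pre:
  G ∩ del = {}  (empty — regression defined)
  G \ add = {clear(b), handempty, ontable(f)} \ {clear(b), handempty, ontable(b)} = {ontable(f)}
  ∪ pre   = {ontable(f)} ∪ {holding(b)}
          = {holding(b), ontable(f)}

== RESULT ==
["holding(b)", "ontable(f)"]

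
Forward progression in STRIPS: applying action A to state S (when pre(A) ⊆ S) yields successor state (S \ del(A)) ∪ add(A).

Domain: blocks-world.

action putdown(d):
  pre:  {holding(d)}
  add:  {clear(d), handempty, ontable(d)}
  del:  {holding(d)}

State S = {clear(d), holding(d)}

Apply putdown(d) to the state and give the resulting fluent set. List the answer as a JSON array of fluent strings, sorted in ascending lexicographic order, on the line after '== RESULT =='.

Progress:
  pre ⊆ S: {holding(d)} ⊆ S  — applicable
  S \ del = {clear(d)}
  ∪ add   = {clear(d), handempty, ontable(d)}

== RESULT ==
["clear(d)", "handempty", "ontable(d)"]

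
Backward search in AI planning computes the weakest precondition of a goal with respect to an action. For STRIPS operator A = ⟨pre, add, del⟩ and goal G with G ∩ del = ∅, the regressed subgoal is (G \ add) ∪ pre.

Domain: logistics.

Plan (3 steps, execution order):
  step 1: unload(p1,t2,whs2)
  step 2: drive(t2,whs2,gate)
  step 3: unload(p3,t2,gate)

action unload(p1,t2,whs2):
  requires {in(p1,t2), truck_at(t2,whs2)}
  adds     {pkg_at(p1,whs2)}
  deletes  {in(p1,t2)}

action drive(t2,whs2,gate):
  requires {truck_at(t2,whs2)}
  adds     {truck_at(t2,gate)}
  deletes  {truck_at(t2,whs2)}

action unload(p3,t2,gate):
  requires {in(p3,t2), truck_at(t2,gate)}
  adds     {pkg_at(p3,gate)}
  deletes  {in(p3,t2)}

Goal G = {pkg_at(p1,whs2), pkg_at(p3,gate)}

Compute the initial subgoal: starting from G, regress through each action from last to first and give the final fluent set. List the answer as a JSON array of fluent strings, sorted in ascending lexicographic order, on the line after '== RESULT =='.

Work backward from the goal:
  through step 3 (unload(p3,t2,gate)): drop {pkg_at(p3,gate)}, keep {pkg_at(p1,whs2)}, require {in(p3,t2), truck_at(t2,gate)}
    → {in(p3,t2), pkg_at(p1,whs2), truck_at(t2,gate)}
  through step 2 (drive(t2,whs2,gate)): drop {truck_at(t2,gate)}, keep {in(p3,t2), pkg_at(p1,whs2)}, require {truck_at(t2,whs2)}
    → {in(p3,t2), pkg_at(p1,whs2), truck_at(t2,whs2)}
  through step 1 (unload(p1,t2,whs2)): drop {pkg_at(p1,whs2)}, keep {in(p3,t2), truck_at(t2,whs2)}, require {in(p1,t2), truck_at(t2,whs2)}
    → {in(p1,t2), in(p3,t2), truck_at(t2,whs2)}

== RESULT ==
["in(p1,t2)", "in(p3,t2)", "truck_at(t2,whs2)"]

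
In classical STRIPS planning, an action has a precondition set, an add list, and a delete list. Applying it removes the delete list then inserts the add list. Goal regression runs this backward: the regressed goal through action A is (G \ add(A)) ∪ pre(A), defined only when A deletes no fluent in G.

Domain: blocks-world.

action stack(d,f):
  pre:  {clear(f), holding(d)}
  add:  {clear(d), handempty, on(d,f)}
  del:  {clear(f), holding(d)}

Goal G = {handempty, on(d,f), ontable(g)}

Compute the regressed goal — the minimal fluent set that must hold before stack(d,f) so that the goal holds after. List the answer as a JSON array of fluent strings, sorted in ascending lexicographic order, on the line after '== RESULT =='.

Compute (G \ add) ∪ pre:
  G ∩ del = {}  (empty — regression defined)
  G \ add = {handempty, on(d,f), ontable(g)} \ {clear(d), handempty, on(d,f)} = {ontable(g)}
  ∪ pre   = {ontable(g)} ∪ {clear(f), holding(d)}
          = {clear(f), holding(d), ontable(g)}

== RESULT ==
["clear(f)", "holding(d)", "ontable(g)"]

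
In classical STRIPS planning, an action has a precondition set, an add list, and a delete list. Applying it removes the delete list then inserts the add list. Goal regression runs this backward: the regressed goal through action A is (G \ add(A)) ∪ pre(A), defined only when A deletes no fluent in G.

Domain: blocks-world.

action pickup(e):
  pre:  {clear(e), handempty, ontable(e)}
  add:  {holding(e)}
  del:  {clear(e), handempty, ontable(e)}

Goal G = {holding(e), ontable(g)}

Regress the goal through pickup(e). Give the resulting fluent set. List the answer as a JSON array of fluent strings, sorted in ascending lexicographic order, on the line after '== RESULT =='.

Regress:
  G ∩ del = {}  (empty — regression defined)
  G \ add = {holding(e), ontable(g)} \ {holding(e)} = {ontable(g)}
  ∪ pre   = {ontable(g)} ∪ {clear(e), handempty, ontable(e)}
          = {clear(e), handempty, ontable(e), ontable(g)}

== RESULT ==
["clear(e)", "handempty", "ontable(e)", "ontable(g)"]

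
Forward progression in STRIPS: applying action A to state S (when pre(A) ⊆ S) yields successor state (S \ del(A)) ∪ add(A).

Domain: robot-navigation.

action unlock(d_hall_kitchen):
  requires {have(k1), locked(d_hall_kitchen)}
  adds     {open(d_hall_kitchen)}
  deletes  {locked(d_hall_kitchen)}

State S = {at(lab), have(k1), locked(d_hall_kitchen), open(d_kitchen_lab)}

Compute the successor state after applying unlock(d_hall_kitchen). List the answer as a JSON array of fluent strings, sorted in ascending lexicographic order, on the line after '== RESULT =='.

Compute (S \ del) ∪ add:
  pre ⊆ S: {have(k1), locked(d_hall_kitchen)} ⊆ S  — applicable
  S \ del = {at(lab), have(k1), open(d_kitchen_lab)}
  ∪ add   = {at(lab), have(k1), open(d_hall_kitchen), open(d_kitchen_lab)}

== RESULT ==
["at(lab)", "have(k1)", "open(d_hall_kitchen)", "open(d_kitchen_lab)"]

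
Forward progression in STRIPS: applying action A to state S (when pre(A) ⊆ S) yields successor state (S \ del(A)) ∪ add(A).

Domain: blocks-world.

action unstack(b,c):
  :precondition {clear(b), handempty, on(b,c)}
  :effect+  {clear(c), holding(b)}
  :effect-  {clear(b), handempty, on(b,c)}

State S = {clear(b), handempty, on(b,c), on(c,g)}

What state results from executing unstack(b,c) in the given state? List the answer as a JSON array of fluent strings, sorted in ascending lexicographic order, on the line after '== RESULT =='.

Compute (S \ del) ∪ add:
  pre ⊆ S: {clear(b), handempty, on(b,c)} ⊆ S  — applicable
  S \ del = {on(c,g)}
  ∪ add   = {clear(c), holding(b), on(c,g)}

== RESULT ==
["clear(c)", "holding(b)", "on(c,g)"]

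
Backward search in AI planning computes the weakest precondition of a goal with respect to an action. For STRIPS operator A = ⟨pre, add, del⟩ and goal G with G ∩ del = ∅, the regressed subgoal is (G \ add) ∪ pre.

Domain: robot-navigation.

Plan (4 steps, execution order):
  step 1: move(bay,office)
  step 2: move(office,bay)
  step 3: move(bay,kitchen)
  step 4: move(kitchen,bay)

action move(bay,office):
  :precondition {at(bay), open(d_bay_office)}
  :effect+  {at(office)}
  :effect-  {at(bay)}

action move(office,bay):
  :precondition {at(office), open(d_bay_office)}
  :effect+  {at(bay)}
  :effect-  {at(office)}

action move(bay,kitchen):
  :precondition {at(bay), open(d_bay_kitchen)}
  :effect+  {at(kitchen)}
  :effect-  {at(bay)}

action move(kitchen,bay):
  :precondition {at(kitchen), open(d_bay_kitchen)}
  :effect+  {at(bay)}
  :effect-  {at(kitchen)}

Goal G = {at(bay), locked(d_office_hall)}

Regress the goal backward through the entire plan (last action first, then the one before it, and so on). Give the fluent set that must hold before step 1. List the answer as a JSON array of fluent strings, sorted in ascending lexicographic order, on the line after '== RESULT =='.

Work backward from the goal:
  through step 4 (move(kitchen,bay)): drop {at(bay)}, keep {locked(d_office_hall)}, require {at(kitchen), open(d_bay_kitchen)}
    → {at(kitchen), locked(d_office_hall), open(d_bay_kitchen)}
  through step 3 (move(bay,kitchen)): drop {at(kitchen)}, keep {locked(d_office_hall), open(d_bay_kitchen)}, require {at(bay), open(d_bay_kitchen)}
    → {at(bay), locked(d_office_hall), open(d_bay_kitchen)}
  through step 2 (move(office,bay)): drop {at(bay)}, keep {locked(d_office_hall), open(d_bay_kitchen)}, require {at(office), open(d_bay_office)}
    → {at(office), locked(d_office_hall), open(d_bay_kitchen), open(d_bay_office)}
  through step 1 (move(bay,office)): drop {at(office)}, keep {locked(d_office_hall), open(d_bay_kitchen), open(d_bay_office)}, require {at(bay), open(d_bay_office)}
    → {at(bay), locked(d_office_hall), open(d_bay_kitchen), open(d_bay_office)}

== RESULT ==
["at(bay)", "locked(d_office_hall)", "open(d_bay_kitchen)", "open(d_bay_office)"]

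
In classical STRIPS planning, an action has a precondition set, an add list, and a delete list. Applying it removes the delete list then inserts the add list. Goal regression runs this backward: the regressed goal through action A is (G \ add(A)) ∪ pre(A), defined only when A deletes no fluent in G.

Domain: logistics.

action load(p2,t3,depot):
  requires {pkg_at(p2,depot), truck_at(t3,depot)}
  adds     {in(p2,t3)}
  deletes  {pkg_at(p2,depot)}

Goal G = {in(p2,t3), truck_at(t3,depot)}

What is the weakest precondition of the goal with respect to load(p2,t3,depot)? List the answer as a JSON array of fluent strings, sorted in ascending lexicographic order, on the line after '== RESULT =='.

Regress:
  G ∩ del = {}  (empty — regression defined)
  G \ add = {in(p2,t3), truck_at(t3,depot)} \ {in(p2,t3)} = {truck_at(t3,depot)}
  ∪ pre   = {truck_at(t3,depot)} ∪ {pkg_at(p2,depot), truck_at(t3,depot)}
          = {pkg_at(p2,depot), truck_at(t3,depot)}

== RESULT ==
["pkg_at(p2,depot)", "truck_at(t3,depot)"]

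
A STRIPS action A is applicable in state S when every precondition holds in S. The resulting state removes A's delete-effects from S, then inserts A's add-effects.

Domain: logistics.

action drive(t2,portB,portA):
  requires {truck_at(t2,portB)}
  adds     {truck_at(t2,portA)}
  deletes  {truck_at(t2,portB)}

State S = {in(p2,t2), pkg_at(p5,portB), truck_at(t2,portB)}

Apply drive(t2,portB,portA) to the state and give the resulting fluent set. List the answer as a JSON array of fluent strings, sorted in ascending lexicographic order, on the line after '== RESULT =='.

Progress:
  pre ⊆ S: {truck_at(t2,portB)} ⊆ S  — applicable
  S \ del = {in(p2,t2), pkg_at(p5,portB)}
  ∪ add   = {in(p2,t2), pkg_at(p5,portB), truck_at(t2,portA)}

== RESULT ==
["in(p2,t2)", "pkg_at(p5,portB)", "truck_at(t2,portA)"]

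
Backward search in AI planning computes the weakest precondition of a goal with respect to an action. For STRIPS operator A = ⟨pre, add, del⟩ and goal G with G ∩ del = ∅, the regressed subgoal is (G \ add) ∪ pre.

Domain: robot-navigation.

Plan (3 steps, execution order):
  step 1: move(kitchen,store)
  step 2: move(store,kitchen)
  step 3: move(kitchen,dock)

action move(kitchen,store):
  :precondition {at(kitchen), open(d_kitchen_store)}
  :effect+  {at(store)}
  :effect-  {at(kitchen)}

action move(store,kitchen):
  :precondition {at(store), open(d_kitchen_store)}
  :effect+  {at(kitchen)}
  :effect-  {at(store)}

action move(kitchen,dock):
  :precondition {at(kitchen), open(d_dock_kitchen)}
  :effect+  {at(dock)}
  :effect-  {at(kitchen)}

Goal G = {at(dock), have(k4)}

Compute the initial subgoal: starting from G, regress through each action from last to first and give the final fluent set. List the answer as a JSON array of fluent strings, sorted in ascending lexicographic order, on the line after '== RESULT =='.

Work backward from the goal:
  through step 3 (move(kitchen,dock)): drop {at(dock)}, keep {have(k4)}, require {at(kitchen), open(d_dock_kitchen)}
    → {at(kitchen), have(k4), open(d_dock_kitchen)}
  through step 2 (move(store,kitchen)): drop {at(kitchen)}, keep {have(k4), open(d_dock_kitchen)}, require {at(store), open(d_kitchen_store)}
    → {at(store), have(k4), open(d_dock_kitchen), open(d_kitchen_store)}
  through step 1 (move(kitchen,store)): drop {at(store)}, keep {have(k4), open(d_dock_kitchen), open(d_kitchen_store)}, require {at(kitchen), open(d_kitchen_store)}
    → {at(kitchen), have(k4), open(d_dock_kitchen), open(d_kitchen_store)}

== RESULT ==
["at(kitchen)", "have(k4)", "open(d_dock_kitchen)", "open(d_kitchen_store)"]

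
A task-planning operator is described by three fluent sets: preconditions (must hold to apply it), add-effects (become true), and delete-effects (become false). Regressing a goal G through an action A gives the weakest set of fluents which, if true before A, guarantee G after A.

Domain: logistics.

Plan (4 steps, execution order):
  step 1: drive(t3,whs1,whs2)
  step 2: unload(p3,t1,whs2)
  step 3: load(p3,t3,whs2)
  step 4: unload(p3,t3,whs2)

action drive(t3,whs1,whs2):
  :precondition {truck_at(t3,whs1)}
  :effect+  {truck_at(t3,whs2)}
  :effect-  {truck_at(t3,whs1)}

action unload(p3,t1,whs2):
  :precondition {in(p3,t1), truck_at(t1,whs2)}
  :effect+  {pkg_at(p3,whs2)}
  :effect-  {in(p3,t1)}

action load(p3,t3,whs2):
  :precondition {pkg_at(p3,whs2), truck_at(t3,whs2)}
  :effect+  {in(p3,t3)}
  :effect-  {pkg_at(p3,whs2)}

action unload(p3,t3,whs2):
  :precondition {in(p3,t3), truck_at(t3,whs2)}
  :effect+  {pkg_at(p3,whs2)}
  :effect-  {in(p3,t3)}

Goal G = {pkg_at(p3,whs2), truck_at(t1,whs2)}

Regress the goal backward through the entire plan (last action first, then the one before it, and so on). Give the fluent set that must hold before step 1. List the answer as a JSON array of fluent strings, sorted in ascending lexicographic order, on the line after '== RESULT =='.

Regress step by step:
  through step 4 (unload(p3,t3,whs2)): drop {pkg_at(p3,whs2)}, keep {truck_at(t1,whs2)}, require {in(p3,t3), truck_at(t3,whs2)}
    → {in(p3,t3), truck_at(t1,whs2), truck_at(t3,whs2)}
  through step 3 (load(p3,t3,whs2)): drop {in(p3,t3)}, keep {truck_at(t1,whs2), truck_at(t3,whs2)}, require {pkg_at(p3,whs2), truck_at(t3,whs2)}
    → {pkg_at(p3,whs2), truck_at(t1,whs2), truck_at(t3,whs2)}
  through step 2 (unload(p3,t1,whs2)): drop {pkg_at(p3,whs2)}, keep {truck_at(t1,whs2), truck_at(t3,whs2)}, require {in(p3,t1), truck_at(t1,whs2)}
    → {in(p3,t1), truck_at(t1,whs2), truck_at(t3,whs2)}
  through step 1 (drive(t3,whs1,whs2)): drop {truck_at(t3,whs2)}, keep {in(p3,t1), truck_at(t1,whs2)}, require {truck_at(t3,whs1)}
    → {in(p3,t1), truck_at(t1,whs2), truck_at(t3,whs1)}

== RESULT ==
["in(p3,t1)", "truck_at(t1,whs2)", "truck_at(t3,whs1)"]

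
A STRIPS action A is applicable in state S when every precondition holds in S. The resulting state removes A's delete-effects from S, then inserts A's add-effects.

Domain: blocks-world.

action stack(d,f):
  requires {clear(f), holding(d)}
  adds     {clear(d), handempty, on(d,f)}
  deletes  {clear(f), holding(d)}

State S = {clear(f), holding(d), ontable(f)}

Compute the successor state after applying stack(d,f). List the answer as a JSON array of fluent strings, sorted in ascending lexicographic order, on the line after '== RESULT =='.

Compute (S \ del) ∪ add:
  pre ⊆ S: {clear(f), holding(d)} ⊆ S  — applicable
  S \ del = {ontable(f)}
  ∪ add   = {clear(d), handempty, on(d,f), ontable(f)}

== RESULT ==
["clear(d)", "handempty", "on(d,f)", "ontable(f)"]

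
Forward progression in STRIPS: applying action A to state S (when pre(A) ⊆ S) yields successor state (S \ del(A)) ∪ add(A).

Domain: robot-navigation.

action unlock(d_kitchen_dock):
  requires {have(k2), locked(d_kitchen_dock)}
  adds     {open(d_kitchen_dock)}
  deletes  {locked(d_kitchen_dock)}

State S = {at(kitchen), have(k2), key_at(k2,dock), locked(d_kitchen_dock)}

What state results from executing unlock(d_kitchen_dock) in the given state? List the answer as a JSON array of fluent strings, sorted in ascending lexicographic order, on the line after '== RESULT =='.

Compute (S \ del) ∪ add:
  pre ⊆ S: {have(k2), locked(d_kitchen_dock)} ⊆ S  — applicable
  S \ del = {at(kitchen), have(k2), key_at(k2,dock)}
  ∪ add   = {at(kitchen), have(k2), key_at(k2,dock), open(d_kitchen_dock)}

== RESULT ==
["at(kitchen)", "have(k2)", "key_at(k2,dock)", "open(d_kitchen_dock)"]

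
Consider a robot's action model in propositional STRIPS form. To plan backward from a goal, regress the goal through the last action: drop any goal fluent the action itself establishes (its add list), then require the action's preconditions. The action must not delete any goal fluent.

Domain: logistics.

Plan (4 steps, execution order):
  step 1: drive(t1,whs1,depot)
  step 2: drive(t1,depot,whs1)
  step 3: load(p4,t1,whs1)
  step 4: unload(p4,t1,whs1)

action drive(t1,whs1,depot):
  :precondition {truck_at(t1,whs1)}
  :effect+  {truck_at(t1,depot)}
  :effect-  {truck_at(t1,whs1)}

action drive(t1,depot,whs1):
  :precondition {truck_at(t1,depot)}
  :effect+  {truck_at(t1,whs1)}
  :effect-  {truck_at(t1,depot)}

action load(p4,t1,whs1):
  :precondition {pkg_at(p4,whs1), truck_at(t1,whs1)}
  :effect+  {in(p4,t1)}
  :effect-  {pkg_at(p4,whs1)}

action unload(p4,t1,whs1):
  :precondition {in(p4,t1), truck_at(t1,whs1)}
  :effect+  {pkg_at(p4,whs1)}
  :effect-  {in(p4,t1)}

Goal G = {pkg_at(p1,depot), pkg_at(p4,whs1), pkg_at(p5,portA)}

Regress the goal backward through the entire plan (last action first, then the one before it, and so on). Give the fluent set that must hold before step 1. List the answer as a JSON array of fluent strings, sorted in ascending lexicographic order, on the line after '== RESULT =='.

Regress step by step:
  through step 4 (unload(p4,t1,whs1)): drop {pkg_at(p4,whs1)}, keep {pkg_at(p1,depot), pkg_at(p5,portA)}, require {in(p4,t1), truck_at(t1,whs1)}
    → {in(p4,t1), pkg_at(p1,depot), pkg_at(p5,portA), truck_at(t1,whs1)}
  through step 3 (load(p4,t1,whs1)): drop {in(p4,t1)}, keep {pkg_at(p1,depot), pkg_at(p5,portA), truck_at(t1,whs1)}, require {pkg_at(p4,whs1), truck_at(t1,whs1)}
    → {pkg_at(p1,depot), pkg_at(p4,whs1), pkg_at(p5,portA), truck_at(t1,whs1)}
  through step 2 (drive(t1,depot,whs1)): drop {truck_at(t1,whs1)}, keep {pkg_at(p1,depot), pkg_at(p4,whs1), pkg_at(p5,portA)}, require {truck_at(t1,depot)}
    → {pkg_at(p1,depot), pkg_at(p4,whs1), pkg_at(p5,portA), truck_at(t1,depot)}
  through step 1 (drive(t1,whs1,depot)): drop {truck_at(t1,depot)}, keep {pkg_at(p1,depot), pkg_at(p4,whs1), pkg_at(p5,portA)}, require {truck_at(t1,whs1)}
    → {pkg_at(p1,depot), pkg_at(p4,whs1), pkg_at(p5,portA), truck_at(t1,whs1)}

== RESULT ==
["pkg_at(p1,depot)", "pkg_at(p4,whs1)", "pkg_at(p5,portA)", "truck_at(t1,whs1)"]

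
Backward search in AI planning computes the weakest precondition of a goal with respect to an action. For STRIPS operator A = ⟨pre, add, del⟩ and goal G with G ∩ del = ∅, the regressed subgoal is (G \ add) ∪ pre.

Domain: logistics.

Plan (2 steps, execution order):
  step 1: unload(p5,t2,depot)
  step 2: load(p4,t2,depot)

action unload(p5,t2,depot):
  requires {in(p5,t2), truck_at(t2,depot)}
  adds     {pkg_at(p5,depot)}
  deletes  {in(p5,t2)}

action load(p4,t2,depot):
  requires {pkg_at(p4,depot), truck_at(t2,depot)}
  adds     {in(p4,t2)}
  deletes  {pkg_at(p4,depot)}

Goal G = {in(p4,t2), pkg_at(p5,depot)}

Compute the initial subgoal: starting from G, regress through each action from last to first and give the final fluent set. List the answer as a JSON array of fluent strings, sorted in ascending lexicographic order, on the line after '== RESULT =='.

Work backward from the goal:
  through step 2 (load(p4,t2,depot)): drop {in(p4,t2)}, keep {pkg_at(p5,depot)}, require {pkg_at(p4,depot), truck_at(t2,depot)}
    → {pkg_at(p4,depot), pkg_at(p5,depot), truck_at(t2,depot)}
  through step 1 (unload(p5,t2,depot)): drop {pkg_at(p5,depot)}, keep {pkg_at(p4,depot), truck_at(t2,depot)}, require {in(p5,t2), truck_at(t2,depot)}
    → {in(p5,t2), pkg_at(p4,depot), truck_at(t2,depot)}

== RESULT ==
["in(p5,t2)", "pkg_at(p4,depot)", "truck_at(t2,depot)"]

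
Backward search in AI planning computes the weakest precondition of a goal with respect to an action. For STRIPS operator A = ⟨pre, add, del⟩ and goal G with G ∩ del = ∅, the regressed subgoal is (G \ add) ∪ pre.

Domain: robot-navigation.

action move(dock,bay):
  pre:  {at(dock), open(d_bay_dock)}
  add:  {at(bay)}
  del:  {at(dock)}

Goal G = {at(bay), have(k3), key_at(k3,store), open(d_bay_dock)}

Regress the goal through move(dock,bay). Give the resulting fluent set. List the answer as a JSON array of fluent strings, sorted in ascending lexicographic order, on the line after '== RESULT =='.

Regress:
  G ∩ del = {}  (empty — regression defined)
  G \ add = {at(bay), have(k3), key_at(k3,store), open(d_bay_dock)} \ {at(bay)} = {have(k3), key_at(k3,store), open(d_bay_dock)}
  ∪ pre   = {have(k3), key_at(k3,store), open(d_bay_dock)} ∪ {at(dock), open(d_bay_dock)}
          = {at(dock), have(k3), key_at(k3,store), open(d_bay_dock)}

== RESULT ==
["at(dock)", "have(k3)", "key_at(k3,store)", "open(d_bay_dock)"]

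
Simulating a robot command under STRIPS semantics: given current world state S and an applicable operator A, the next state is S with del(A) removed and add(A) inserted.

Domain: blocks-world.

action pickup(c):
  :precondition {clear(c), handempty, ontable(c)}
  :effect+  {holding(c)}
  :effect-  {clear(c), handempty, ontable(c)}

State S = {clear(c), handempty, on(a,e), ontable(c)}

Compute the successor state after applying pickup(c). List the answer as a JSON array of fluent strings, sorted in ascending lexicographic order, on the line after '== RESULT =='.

Progress:
  pre ⊆ S: {clear(c), handempty, ontable(c)} ⊆ S  — applicable
  S \ del = {on(a,e)}
  ∪ add   = {holding(c), on(a,e)}

== RESULT ==
["holding(c)", "on(a,e)"]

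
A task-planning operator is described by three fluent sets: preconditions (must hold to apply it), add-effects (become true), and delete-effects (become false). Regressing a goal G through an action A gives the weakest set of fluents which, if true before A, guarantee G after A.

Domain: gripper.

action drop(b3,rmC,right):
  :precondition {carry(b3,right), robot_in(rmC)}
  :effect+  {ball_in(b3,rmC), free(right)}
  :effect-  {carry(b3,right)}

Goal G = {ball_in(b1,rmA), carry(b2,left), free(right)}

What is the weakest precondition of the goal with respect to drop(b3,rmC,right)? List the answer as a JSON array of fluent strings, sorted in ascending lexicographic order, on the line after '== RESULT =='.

Compute (G \ add) ∪ pre:
  G ∩ del = {}  (empty — regression defined)
  G \ add = {ball_in(b1,rmA), carry(b2,left), free(right)} \ {ball_in(b3,rmC), free(right)} = {ball_in(b1,rmA), carry(b2,left)}
  ∪ pre   = {ball_in(b1,rmA), carry(b2,left)} ∪ {carry(b3,right), robot_in(rmC)}
          = {ball_in(b1,rmA), carry(b2,left), carry(b3,right), robot_in(rmC)}

== RESULT ==
["ball_in(b1,rmA)", "carry(b2,left)", "carry(b3,right)", "robot_in(rmC)"]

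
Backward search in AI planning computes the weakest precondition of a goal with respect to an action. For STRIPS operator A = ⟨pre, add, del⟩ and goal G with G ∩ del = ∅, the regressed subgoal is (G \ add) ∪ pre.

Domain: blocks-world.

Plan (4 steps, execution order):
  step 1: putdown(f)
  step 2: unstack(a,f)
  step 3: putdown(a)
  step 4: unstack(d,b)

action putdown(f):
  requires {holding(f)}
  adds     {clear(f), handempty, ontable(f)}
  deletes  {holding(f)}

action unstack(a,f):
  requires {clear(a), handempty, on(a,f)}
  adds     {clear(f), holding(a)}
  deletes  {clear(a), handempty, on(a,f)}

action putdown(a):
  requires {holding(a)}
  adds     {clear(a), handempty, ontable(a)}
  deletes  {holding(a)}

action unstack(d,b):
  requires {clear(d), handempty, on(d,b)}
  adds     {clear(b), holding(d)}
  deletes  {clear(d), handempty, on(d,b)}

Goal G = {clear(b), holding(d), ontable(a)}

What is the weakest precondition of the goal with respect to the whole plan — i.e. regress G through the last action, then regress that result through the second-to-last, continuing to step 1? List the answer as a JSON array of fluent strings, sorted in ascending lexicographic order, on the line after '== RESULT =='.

Work backward from the goal:
  through step 4 (unstack(d,b)): drop {clear(b), holding(d)}, keep {ontable(a)}, require {clear(d), handempty, on(d,b)}
    → {clear(d), handempty, on(d,b), ontable(a)}
  through step 3 (putdown(a)): drop {handempty, ontable(a)}, keep {clear(d), on(d,b)}, require {holding(a)}
    → {clear(d), holding(a), on(d,b)}
  through step 2 (unstack(a,f)): drop {holding(a)}, keep {clear(d), on(d,b)}, require {clear(a), handempty, on(a,f)}
    → {clear(a), clear(d), handempty, on(a,f), on(d,b)}
  through step 1 (putdown(f)): drop {handempty}, keep {clear(a), clear(d), on(a,f), on(d,b)}, require {holding(f)}
    → {clear(a), clear(d), holding(f), on(a,f), on(d,b)}

== RESULT ==
["clear(a)", "clear(d)", "holding(f)", "on(a,f)", "on(d,b)"]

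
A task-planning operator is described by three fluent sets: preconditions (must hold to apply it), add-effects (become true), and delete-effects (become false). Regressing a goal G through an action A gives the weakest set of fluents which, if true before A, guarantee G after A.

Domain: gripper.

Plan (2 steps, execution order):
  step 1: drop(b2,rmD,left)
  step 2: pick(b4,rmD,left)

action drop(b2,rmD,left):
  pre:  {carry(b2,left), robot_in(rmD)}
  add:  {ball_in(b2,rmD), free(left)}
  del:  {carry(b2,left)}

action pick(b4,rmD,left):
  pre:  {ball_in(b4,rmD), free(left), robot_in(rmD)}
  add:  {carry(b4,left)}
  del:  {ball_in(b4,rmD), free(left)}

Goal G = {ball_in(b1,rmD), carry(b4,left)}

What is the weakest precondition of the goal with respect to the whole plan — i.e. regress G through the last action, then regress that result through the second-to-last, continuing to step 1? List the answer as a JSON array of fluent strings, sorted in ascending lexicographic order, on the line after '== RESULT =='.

Regress step by step:
  through step 2 (pick(b4,rmD,left)): drop {carry(b4,left)}, keep {ball_in(b1,rmD)}, require {ball_in(b4,rmD), free(left), robot_in(rmD)}
    → {ball_in(b1,rmD), ball_in(b4,rmD), free(left), robot_in(rmD)}
  through step 1 (drop(b2,rmD,left)): drop {free(left)}, keep {ball_in(b1,rmD), ball_in(b4,rmD), robot_in(rmD)}, require {carry(b2,left), robot_in(rmD)}
    → {ball_in(b1,rmD), ball_in(b4,rmD), carry(b2,left), robot_in(rmD)}

== RESULT ==
["ball_in(b1,rmD)", "ball_in(b4,rmD)", "carry(b2,left)", "robot_in(rmD)"]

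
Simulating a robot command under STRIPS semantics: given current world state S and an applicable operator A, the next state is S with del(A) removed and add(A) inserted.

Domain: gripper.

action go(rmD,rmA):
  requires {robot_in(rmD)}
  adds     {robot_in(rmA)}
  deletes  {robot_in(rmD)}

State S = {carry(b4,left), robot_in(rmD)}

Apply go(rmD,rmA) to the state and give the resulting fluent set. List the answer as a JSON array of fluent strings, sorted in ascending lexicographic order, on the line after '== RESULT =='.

Progress:
  pre ⊆ S: {robot_in(rmD)} ⊆ S  — applicable
  S \ del = {carry(b4,left)}
  ∪ add   = {carry(b4,left), robot_in(rmA)}

== RESULT ==
["carry(b4,left)", "robot_in(rmA)"]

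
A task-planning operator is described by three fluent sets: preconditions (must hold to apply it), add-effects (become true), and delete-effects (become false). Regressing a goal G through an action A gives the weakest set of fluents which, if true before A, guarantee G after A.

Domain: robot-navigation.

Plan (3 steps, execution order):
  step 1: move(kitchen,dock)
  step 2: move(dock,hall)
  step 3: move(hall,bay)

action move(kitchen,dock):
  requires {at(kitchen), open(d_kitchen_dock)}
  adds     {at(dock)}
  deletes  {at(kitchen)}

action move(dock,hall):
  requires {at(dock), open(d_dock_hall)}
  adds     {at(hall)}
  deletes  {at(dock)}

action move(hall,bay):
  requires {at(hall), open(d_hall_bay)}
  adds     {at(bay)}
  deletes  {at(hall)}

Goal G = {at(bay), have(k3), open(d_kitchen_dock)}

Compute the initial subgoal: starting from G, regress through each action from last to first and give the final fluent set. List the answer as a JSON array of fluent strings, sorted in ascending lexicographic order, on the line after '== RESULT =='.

Work backward from the goal:
  through step 3 (move(hall,bay)): drop {at(bay)}, keep {have(k3), open(d_kitchen_dock)}, require {at(hall), open(d_hall_bay)}
    → {at(hall), have(k3), open(d_hall_bay), open(d_kitchen_dock)}
  through step 2 (move(dock,hall)): drop {at(hall)}, keep {have(k3), open(d_hall_bay), open(d_kitchen_dock)}, require {at(dock), open(d_dock_hall)}
    → {at(dock), have(k3), open(d_dock_hall), open(d_hall_bay), open(d_kitchen_dock)}
  through step 1 (move(kitchen,dock)): drop {at(dock)}, keep {have(k3), open(d_dock_hall), open(d_hall_bay), open(d_kitchen_dock)}, require {at(kitchen), open(d_kitchen_dock)}
    → {at(kitchen), have(k3), open(d_dock_hall), open(d_hall_bay), open(d_kitchen_dock)}

== RESULT ==
["at(kitchen)", "have(k3)", "open(d_dock_hall)", "open(d_hall_bay)", "open(d_kitchen_dock)"]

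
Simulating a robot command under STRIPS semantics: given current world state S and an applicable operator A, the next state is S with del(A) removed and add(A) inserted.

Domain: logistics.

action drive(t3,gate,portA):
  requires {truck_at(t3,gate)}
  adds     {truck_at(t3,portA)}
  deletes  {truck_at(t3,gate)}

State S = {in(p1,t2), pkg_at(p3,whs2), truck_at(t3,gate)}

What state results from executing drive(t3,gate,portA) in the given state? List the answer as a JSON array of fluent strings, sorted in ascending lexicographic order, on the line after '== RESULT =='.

Progress:
  pre ⊆ S: {truck_at(t3,gate)} ⊆ S  — applicable
  S \ del = {in(p1,t2), pkg_at(p3,whs2)}
  ∪ add   = {in(p1,t2), pkg_at(p3,whs2), truck_at(t3,portA)}

== RESULT ==
["in(p1,t2)", "pkg_at(p3,whs2)", "truck_at(t3,portA)"]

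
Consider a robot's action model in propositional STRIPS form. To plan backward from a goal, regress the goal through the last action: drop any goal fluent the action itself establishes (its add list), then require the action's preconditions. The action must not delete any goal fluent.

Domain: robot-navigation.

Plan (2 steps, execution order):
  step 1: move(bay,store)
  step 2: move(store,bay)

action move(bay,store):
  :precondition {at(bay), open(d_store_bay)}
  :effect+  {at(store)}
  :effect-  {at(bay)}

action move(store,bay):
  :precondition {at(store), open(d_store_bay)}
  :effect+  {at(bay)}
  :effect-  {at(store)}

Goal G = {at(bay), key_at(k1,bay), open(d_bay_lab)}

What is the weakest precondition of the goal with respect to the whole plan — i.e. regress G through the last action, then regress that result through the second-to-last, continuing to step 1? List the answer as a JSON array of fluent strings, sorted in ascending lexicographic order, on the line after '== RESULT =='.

Work backward from the goal:
  through step 2 (move(store,bay)): drop {at(bay)}, keep {key_at(k1,bay), open(d_bay_lab)}, require {at(store), open(d_store_bay)}
    → {at(store), key_at(k1,bay), open(d_bay_lab), open(d_store_bay)}
  through step 1 (move(bay,store)): drop {at(store)}, keep {key_at(k1,bay), open(d_bay_lab), open(d_store_bay)}, require {at(bay), open(d_store_bay)}
    → {at(bay), key_at(k1,bay), open(d_bay_lab), open(d_store_bay)}

== RESULT ==
["at(bay)", "key_at(k1,bay)", "open(d_bay_lab)", "open(d_store_bay)"]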